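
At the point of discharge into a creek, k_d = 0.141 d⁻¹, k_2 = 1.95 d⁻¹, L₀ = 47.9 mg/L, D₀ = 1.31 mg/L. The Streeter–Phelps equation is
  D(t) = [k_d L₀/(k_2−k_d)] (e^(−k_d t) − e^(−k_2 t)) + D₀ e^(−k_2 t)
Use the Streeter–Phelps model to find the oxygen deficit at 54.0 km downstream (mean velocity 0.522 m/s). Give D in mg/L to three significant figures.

D ≈ 2.92 mg/L

Travel time t = x/v = 54.0 km / (0.522 m/s) = 54000 m / 0.522 m/s = 103400 s = 1.197 d.
k_d L₀/(k_2−k_d) = 0.141×47.9/(1.95−0.141) = 6.754/1.809 = 3.733 mg/L.
e^(−k_d t) = e^(−0.141×1.197) = 0.8447; e^(−k_2 t) = e^(−1.95×1.197) = 0.09683.
D = 3.733 × (0.8447 − 0.09683) + 1.31 × 0.09683 = 2.792 + 0.1269 = 2.919 mg/L.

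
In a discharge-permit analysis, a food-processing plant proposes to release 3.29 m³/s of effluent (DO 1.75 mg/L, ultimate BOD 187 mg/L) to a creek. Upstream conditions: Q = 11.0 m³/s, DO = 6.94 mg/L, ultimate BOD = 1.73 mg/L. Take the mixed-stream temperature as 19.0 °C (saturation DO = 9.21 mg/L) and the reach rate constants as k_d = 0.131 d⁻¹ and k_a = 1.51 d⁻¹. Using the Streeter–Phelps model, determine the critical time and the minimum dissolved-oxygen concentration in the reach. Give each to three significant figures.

t_c ≈ 0.522 d; minimum DO ≈ 5.61 mg/L

Mixed DO = (11.0×6.94 + 3.29×1.75)/(11.0+3.29) = 82.10/14.29 = 5.745 mg/L.
Mixed L₀ = (11.0×1.73 + 3.29×187)/(14.29) = 634.3/14.29 = 44.38 mg/L.
Initial deficit D₀ = C_s − DO₀ = 9.21 − 5.745 = 3.465 mg/L.
t_c = (1/1.379) ln[(1.51/0.131)(1 − 3.465×1.379/(0.131×44.38))] = 0.7252 × ln(2.054) = 0.5221 d.
D_c = (0.131/1.51) × 44.38 × e^(−0.131×0.5221) = 0.08675 × 44.38 × 0.9339 = 3.596 mg/L.
Minimum DO = 9.21 − 3.596 = 5.614 mg/L.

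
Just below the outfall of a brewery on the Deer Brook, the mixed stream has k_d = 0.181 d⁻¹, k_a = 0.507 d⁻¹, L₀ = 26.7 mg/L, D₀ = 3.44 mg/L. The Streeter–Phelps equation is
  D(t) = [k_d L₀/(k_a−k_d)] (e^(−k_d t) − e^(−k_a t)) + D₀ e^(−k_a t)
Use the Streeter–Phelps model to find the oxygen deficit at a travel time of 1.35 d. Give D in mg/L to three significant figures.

D ≈ 5.87 mg/L

k_d L₀/(k_a−k_d) = 0.181×26.7/(0.507−0.181) = 4.833/0.3260 = 14.82 mg/L.
e^(−k_d t) = e^(−0.181×1.350) = 0.7832; e^(−k_a t) = e^(−0.507×1.350) = 0.5044.
D = 14.82 × (0.7832 − 0.5044) + 3.44 × 0.5044 = 4.134 + 1.735 = 5.869 mg/L.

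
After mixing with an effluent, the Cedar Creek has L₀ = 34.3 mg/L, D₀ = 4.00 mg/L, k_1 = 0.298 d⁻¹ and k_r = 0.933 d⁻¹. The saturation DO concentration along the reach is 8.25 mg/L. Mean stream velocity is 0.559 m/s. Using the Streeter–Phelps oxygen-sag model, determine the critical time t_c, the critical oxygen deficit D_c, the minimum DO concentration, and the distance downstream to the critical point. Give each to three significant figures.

t_c ≈ 1.35 d; D_c ≈ 7.33 mg/L; min DO ≈ 0.918 mg/L; x_c ≈ 65.1 km

With k_r/k_1 = 3.131 and 1 − D₀(k_r−k_1)/(k_1 L₀) = 0.7515,
t_c = ln(3.131 × 0.7515) / (0.933 − 0.298) = ln(2.353) / 0.6350 = 0.8556/0.6350 = 1.347 d.
L(t_c) = L₀ e^(−k_1 t_c) = 34.3 × 0.6693 = 22.96 mg/L, and at the critical point k_r D_c = k_1 L, so D_c = (0.298/0.933) × 22.96 = 7.332 mg/L.
Minimum DO = C_s − D_c = 8.25 − 7.332 = 0.9177 mg/L.
x_c = v t_c = 0.559 m/s × 1.347 d × 86400 s/d = 65080 m ≈ 65.1 km.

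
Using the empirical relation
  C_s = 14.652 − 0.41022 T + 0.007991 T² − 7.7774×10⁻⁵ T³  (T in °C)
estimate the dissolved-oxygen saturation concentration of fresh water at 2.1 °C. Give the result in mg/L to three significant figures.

C_s = 14.652 − 0.41022×2.1 + 0.007991×2.1² − 7.7774×10⁻⁵×2.1³ = 13.83 mg/L.

C_s ≈ 13.8 mg/L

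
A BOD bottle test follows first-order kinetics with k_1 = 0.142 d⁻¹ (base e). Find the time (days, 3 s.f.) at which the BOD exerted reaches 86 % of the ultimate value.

t ≈ 13.8 d

y/L₀ = 1 − e^(−k_1 t) = 0.86 ⇒ e^(−k_1 t) = 0.140
t = −ln(0.140) / 0.142 = 1.966 / 0.142 = 13.85 d.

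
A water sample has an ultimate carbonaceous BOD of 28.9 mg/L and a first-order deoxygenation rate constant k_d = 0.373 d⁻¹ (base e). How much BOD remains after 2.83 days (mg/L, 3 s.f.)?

L ≈ 10.1 mg/L

L_t = L₀ e^(−k_d t) = 28.9 × e^(−0.373×2.83) = 28.9 × 0.3480 = 10.06 mg/L.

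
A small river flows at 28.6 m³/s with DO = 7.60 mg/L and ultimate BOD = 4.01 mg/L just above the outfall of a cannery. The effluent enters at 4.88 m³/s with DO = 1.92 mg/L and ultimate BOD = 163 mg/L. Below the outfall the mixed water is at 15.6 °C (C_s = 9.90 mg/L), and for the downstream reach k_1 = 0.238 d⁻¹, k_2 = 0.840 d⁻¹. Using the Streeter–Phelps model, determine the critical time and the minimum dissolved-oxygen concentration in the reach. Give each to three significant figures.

Mixed DO = (28.6×7.60 + 4.88×1.92)/(28.6+4.88) = 226.7/33.48 = 6.772 mg/L.
Mixed L₀ = (28.6×4.01 + 4.88×163)/(33.48) = 910.1/33.48 = 27.18 mg/L.
Initial deficit D₀ = C_s − DO₀ = 9.90 − 6.772 = 3.128 mg/L.
t_c = (1/0.6020) ln[(0.840/0.238)(1 − 3.128×0.6020/(0.238×27.18))] = 1.661 × ln(2.502) = 1.524 d.
D_c = (0.238/0.840) × 27.18 × e^(−0.238×1.524) = 0.2833 × 27.18 × 0.6959 = 5.360 mg/L.
Minimum DO = 9.90 − 5.360 = 4.540 mg/L.

t_c ≈ 1.52 d; minimum DO ≈ 4.54 mg/L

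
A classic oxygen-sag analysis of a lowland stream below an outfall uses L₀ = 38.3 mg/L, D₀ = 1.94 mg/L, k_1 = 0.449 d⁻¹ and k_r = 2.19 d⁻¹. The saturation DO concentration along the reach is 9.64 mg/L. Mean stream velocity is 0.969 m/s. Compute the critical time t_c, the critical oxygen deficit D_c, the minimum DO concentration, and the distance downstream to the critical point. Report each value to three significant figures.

t_c ≈ 0.785 d; D_c ≈ 5.52 mg/L; min DO ≈ 4.12 mg/L; x_c ≈ 65.7 km

At the critical point dD/dt = 0, so k_1 L₀ e^(−k_1 t) = k_r D. Substituting D(t) from the Streeter–Phelps equation and solving for t gives
t_c = ln[(k_r/k_1)(1 − D₀(k_r−k_1)/(k_1 L₀))] / (k_r−k_1).
Here k_r−k_1 = 1.741 d⁻¹ and 1 − D₀(k_r−k_1)/(k_1 L₀) = 1 − 1.94×1.741/(0.449×38.3) = 0.8036, so
t_c = ln(4.878 × 0.8036) / 1.741 = 1.366 / 1.741 = 0.7846 d.
D_c = (k_1/k_r) L₀ e^(−k_1 t_c) = (0.449/2.19) × 38.3 × e^(−0.449×0.7846) = 0.2050 × 38.3 × 0.7031 = 5.521 mg/L.
Minimum DO = C_s − D_c = 9.64 − 5.521 = 4.119 mg/L.
x_c = v t_c = 0.969 m/s × 0.7846 d × 86400 s/d = 65690 m ≈ 65.7 km.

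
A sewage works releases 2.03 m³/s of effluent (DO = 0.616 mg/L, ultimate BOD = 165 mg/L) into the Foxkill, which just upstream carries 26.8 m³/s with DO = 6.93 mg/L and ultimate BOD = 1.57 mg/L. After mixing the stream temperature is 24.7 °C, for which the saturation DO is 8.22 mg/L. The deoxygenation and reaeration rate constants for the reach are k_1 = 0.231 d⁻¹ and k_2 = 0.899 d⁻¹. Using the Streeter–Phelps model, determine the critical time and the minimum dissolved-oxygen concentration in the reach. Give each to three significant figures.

t_c ≈ 1.31 d; minimum DO ≈ 5.74 mg/L

Mixed DO = (26.8×6.93 + 2.03×0.616)/(26.8+2.03) = 187.0/28.83 = 6.485 mg/L.
Mixed L₀ = (26.8×1.57 + 2.03×165)/(28.83) = 377.0/28.83 = 13.08 mg/L.
Initial deficit D₀ = C_s − DO₀ = 8.22 − 6.485 = 1.735 mg/L.
t_c = (1/0.6680) ln[(0.899/0.231)(1 − 1.735×0.6680/(0.231×13.08))] = 1.497 × ln(2.399) = 1.310 d.
D_c = (0.231/0.899) × 13.08 × e^(−0.231×1.310) = 0.2570 × 13.08 × 0.7389 = 2.483 mg/L.
Minimum DO = 8.22 − 2.483 = 5.737 mg/L.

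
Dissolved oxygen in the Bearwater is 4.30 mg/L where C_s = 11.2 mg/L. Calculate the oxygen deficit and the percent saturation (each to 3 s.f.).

D = C_s − C = 11.2 − 4.30 = 6.90 mg/L.
% saturation = 4.30/11.2 × 100 = 38.4 %.

D ≈ 6.90 mg/L; 38.4 % saturation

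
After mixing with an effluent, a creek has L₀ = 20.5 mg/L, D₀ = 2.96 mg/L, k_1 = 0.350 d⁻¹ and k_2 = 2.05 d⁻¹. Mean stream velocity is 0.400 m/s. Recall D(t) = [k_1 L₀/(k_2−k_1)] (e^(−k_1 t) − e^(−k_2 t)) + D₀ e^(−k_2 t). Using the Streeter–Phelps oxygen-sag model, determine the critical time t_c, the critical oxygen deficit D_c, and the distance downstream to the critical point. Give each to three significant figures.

t_c = [1/(k_2−k_1)] ln[(k_2/k_1)(1 − D₀(k_2−k_1)/(k_1 L₀))]
= [1/(2.05−0.350)] ln[(2.05/0.350)(1 − 2.96×1.700/(0.350×20.5))]
= (1/1.700) ln[5.857 × 0.2987] = 0.5882 × ln(1.749) = 0.5882 × 0.5593 = 0.3290 d.
L(t_c) = L₀ e^(−k_1 t_c) = 20.5 × 0.8912 = 18.27 mg/L, and at the critical point k_2 D_c = k_1 L, so D_c = (0.350/2.05) × 18.27 = 3.119 mg/L.
x_c = v t_c = 0.400 m/s × 0.3290 d × 86400 s/d = 11370 m ≈ 11.4 km.

t_c ≈ 0.329 d; D_c ≈ 3.12 mg/L; x_c ≈ 11.4 km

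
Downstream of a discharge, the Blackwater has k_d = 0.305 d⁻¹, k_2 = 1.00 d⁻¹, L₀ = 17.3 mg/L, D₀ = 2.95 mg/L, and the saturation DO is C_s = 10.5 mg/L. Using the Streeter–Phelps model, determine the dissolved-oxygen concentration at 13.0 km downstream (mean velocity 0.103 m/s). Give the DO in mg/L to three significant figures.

DO ≈ 6.71 mg/L

Travel time t = x/v = 13.0 km / (0.103 m/s) = 13000 m / 0.103 m/s = 126200 s = 1.461 d.
k_d L₀/(k_2−k_d) = 0.305×17.3/(1.00−0.305) = 5.277/0.6950 = 7.592 mg/L.
e^(−k_d t) = e^(−0.305×1.461) = 0.6405; e^(−k_2 t) = e^(−1.00×1.461) = 0.2320.
D = 7.592 × (0.6405 − 0.2320) + 2.95 × 0.2320 = 3.101 + 0.6845 = 3.785 mg/L.
DO = C_s − D = 10.5 − 3.785 = 6.715 mg/L.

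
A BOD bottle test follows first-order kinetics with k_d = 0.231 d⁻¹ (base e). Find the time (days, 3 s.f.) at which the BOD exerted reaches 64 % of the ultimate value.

t ≈ 4.42 d

y/L₀ = 1 − e^(−k_d t) = 0.64 ⇒ e^(−k_d t) = 0.360
t = −ln(0.360) / 0.231 = 1.022 / 0.231 = 4.423 d.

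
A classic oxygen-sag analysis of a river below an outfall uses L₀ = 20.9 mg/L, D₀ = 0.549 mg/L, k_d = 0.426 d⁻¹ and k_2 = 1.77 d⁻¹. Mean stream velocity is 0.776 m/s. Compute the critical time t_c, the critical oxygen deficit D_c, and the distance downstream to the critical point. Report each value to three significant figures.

t_c ≈ 0.995 d; D_c ≈ 3.29 mg/L; x_c ≈ 66.7 km

At the critical point dD/dt = 0, so k_d L₀ e^(−k_d t) = k_2 D. Substituting D(t) from the Streeter–Phelps equation and solving for t gives
t_c = ln[(k_2/k_d)(1 − D₀(k_2−k_d)/(k_d L₀))] / (k_2−k_d).
Here k_2−k_d = 1.344 d⁻¹ and 1 − D₀(k_2−k_d)/(k_d L₀) = 1 − 0.549×1.344/(0.426×20.9) = 0.9171, so
t_c = ln(4.155 × 0.9171) / 1.344 = 1.338 / 1.344 = 0.9954 d.
D_c = (k_d/k_2) L₀ e^(−k_d t_c) = (0.426/1.77) × 20.9 × e^(−0.426×0.9954) = 0.2407 × 20.9 × 0.6544 = 3.292 mg/L.
x_c = v t_c = 0.776 m/s × 0.9954 d × 86400 s/d = 66740 m ≈ 66.7 km.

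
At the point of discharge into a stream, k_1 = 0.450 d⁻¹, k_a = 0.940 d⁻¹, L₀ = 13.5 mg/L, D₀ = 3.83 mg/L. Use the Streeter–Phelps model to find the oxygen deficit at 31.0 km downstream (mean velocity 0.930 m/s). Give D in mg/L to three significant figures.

D ≈ 4.46 mg/L

Travel time t = x/v = 31.0 km / (0.930 m/s) = 31000 m / 0.930 m/s = 33330 s = 0.3858 d.
k_1 L₀/(k_a−k_1) = 0.450×13.5/(0.940−0.450) = 6.075/0.4900 = 12.40 mg/L.
e^(−k_1 t) = e^(−0.450×0.3858) = 0.8406; e^(−k_a t) = e^(−0.940×0.3858) = 0.6958.
D = 12.40 × (0.8406 − 0.6958) + 3.83 × 0.6958 = 1.795 + 2.665 = 4.460 mg/L.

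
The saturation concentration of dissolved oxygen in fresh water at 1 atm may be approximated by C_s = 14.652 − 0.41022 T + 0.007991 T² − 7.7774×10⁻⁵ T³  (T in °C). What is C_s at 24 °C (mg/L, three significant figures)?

C_s ≈ 8.33 mg/L

C_s = 14.652 − 0.41022×24 + 0.007991×24² − 7.7774×10⁻⁵×24³ = 8.334 mg/L.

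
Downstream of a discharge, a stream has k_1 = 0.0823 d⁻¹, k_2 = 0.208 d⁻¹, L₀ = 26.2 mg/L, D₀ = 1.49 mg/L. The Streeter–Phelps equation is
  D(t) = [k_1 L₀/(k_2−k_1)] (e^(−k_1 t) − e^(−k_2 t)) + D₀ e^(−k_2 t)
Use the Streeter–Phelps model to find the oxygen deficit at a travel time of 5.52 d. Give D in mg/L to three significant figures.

D ≈ 5.92 mg/L

k_1 L₀/(k_2−k_1) = 0.0823×26.2/(0.208−0.0823) = 2.156/0.1257 = 17.15 mg/L.
e^(−k_1 t) = e^(−0.0823×5.520) = 0.6349; e^(−k_2 t) = e^(−0.208×5.520) = 0.3172.
D = 17.15 × (0.6349 − 0.3172) + 1.49 × 0.3172 = 5.449 + 0.4727 = 5.922 mg/L.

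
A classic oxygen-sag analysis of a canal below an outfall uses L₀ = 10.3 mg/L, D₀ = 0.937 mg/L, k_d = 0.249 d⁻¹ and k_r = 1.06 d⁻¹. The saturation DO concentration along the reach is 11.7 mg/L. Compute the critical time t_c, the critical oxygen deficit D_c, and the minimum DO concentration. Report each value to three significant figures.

With k_r/k_d = 4.257 and 1 − D₀(k_r−k_d)/(k_d L₀) = 0.7037,
t_c = ln(4.257 × 0.7037) / (1.06 − 0.249) = ln(2.996) / 0.8110 = 1.097/0.8110 = 1.353 d.
D_c = (k_d/k_r) L₀ e^(−k_d t_c) = (0.249/1.06) × 10.3 × e^(−0.249×1.353) = 0.2349 × 10.3 × 0.7140 = 1.728 mg/L.
Minimum DO = C_s − D_c = 11.7 − 1.728 = 9.972 mg/L.

t_c ≈ 1.35 d; D_c ≈ 1.73 mg/L; min DO ≈ 9.97 mg/L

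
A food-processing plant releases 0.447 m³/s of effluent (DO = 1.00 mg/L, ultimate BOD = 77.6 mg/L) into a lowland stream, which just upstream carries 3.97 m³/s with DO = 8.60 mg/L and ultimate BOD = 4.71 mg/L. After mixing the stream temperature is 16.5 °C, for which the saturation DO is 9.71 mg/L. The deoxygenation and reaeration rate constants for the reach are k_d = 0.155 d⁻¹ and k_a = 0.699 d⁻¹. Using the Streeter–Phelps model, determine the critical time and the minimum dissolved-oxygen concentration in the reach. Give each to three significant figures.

t_c ≈ 1.32 d; minimum DO ≈ 7.53 mg/L

Mixed DO = (3.97×8.60 + 0.447×1.00)/(3.97+0.447) = 34.59/4.417 = 7.831 mg/L.
Mixed L₀ = (3.97×4.71 + 0.447×77.6)/(4.417) = 53.39/4.417 = 12.09 mg/L.
Initial deficit D₀ = C_s − DO₀ = 9.71 − 7.831 = 1.879 mg/L.
t_c = (1/0.5440) ln[(0.699/0.155)(1 − 1.879×0.5440/(0.155×12.09))] = 1.838 × ln(2.049) = 1.319 d.
D_c = (0.155/0.699) × 12.09 × e^(−0.155×1.319) = 0.2217 × 12.09 × 0.8152 = 2.185 mg/L.
Minimum DO = 9.71 − 2.185 = 7.525 mg/L.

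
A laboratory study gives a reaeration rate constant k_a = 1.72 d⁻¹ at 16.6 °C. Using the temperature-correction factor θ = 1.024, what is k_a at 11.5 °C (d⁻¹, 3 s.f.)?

k_a ≈ 1.52 d⁻¹

k_a(T₂) = k_a(T₁) · θ^(T₂−T₁) = 1.72 × 1.024^(11.5−16.6)
= 1.72 × 1.024^-5.10 = 1.72 × 0.8861 = 1.524 d⁻¹.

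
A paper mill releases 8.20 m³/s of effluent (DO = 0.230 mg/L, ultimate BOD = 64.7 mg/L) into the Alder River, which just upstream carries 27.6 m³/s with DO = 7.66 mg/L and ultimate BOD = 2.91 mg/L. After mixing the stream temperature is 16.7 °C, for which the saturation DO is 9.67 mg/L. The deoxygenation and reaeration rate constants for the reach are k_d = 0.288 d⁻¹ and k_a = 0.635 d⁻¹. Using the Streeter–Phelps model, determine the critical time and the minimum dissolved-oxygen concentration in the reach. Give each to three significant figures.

Mixed DO = (27.6×7.66 + 8.20×0.230)/(27.6+8.20) = 213.3/35.80 = 5.958 mg/L.
Mixed L₀ = (27.6×2.91 + 8.20×64.7)/(35.80) = 610.9/35.80 = 17.06 mg/L.
Initial deficit D₀ = C_s − DO₀ = 9.67 − 5.958 = 3.712 mg/L.
t_c = (1/0.3470) ln[(0.635/0.288)(1 − 3.712×0.3470/(0.288×17.06))] = 2.882 × ln(1.627) = 1.403 d.
D_c = (0.288/0.635) × 17.06 × e^(−0.288×1.403) = 0.4535 × 17.06 × 0.6677 = 5.167 mg/L.
Minimum DO = 9.67 − 5.167 = 4.503 mg/L.

t_c ≈ 1.40 d; minimum DO ≈ 4.50 mg/L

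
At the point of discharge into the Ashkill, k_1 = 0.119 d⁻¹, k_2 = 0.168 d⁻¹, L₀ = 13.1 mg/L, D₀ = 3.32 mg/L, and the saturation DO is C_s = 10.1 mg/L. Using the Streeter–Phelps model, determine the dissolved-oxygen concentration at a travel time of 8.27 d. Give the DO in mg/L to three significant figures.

k_1 L₀/(k_2−k_1) = 0.119×13.1/(0.168−0.119) = 1.559/0.04900 = 31.81 mg/L.
e^(−k_1 t) = e^(−0.119×8.270) = 0.3738; e^(−k_2 t) = e^(−0.168×8.270) = 0.2492.
D = 31.81 × (0.3738 − 0.2492) + 3.32 × 0.2492 = 3.962 + 0.8275 = 4.789 mg/L.
DO = C_s − D = 10.1 − 4.789 = 5.311 mg/L.

DO ≈ 5.31 mg/L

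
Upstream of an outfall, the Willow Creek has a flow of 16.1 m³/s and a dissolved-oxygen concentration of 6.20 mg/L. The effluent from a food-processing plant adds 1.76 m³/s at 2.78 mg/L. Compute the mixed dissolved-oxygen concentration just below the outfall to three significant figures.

5.86 mg/L

Flow-weighted mixing: C = (Q_r C_r + Q_w C_w)/(Q_r + Q_w)
= (16.1×6.20 + 1.76×2.78)/(16.1 + 1.76) = 104.7/17.86 = 5.863 mg/L.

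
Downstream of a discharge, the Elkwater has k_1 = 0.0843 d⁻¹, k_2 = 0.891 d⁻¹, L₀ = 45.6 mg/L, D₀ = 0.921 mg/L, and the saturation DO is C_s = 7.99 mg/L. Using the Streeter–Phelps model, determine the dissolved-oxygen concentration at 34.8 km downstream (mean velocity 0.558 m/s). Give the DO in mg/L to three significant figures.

Travel time t = x/v = 34.8 km / (0.558 m/s) = 34800 m / 0.558 m/s = 62370 s = 0.7218 d.
k_1 L₀/(k_2−k_1) = 0.0843×45.6/(0.891−0.0843) = 3.844/0.8067 = 4.765 mg/L.
e^(−k_1 t) = e^(−0.0843×0.7218) = 0.9410; e^(−k_2 t) = e^(−0.891×0.7218) = 0.5256.
D = 4.765 × (0.9410 − 0.5256) + 0.921 × 0.5256 = 1.979 + 0.4841 = 2.463 mg/L.
DO = C_s − D = 7.99 − 2.463 = 5.527 mg/L.

DO ≈ 5.53 mg/L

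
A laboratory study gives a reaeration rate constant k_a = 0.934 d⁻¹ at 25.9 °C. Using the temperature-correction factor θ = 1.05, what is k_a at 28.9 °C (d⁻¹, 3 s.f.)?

k_a ≈ 1.08 d⁻¹

k_a(T₂) = k_a(T₁) · θ^(T₂−T₁) = 0.934 × 1.05^(28.9−25.9)
= 0.934 × 1.05^3.00 = 0.934 × 1.158 = 1.081 d⁻¹.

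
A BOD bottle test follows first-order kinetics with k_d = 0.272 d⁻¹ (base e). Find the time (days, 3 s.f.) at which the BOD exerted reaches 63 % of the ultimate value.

y/L₀ = 1 − e^(−k_d t) = 0.63 ⇒ e^(−k_d t) = 0.370
t = −ln(0.370) / 0.272 = 0.9943 / 0.272 = 3.655 d.

t ≈ 3.66 d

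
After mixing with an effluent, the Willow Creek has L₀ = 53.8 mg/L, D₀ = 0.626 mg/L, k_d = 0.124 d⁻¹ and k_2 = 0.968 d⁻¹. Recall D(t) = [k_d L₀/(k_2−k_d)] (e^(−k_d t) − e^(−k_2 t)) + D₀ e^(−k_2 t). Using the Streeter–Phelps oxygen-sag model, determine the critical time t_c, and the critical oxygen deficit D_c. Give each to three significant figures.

At the critical point dD/dt = 0, so k_d L₀ e^(−k_d t) = k_2 D. Substituting D(t) from the Streeter–Phelps equation and solving for t gives
t_c = ln[(k_2/k_d)(1 − D₀(k_2−k_d)/(k_d L₀))] / (k_2−k_d).
Here k_2−k_d = 0.8440 d⁻¹ and 1 − D₀(k_2−k_d)/(k_d L₀) = 1 − 0.626×0.8440/(0.124×53.8) = 0.9208, so
t_c = ln(7.806 × 0.9208) / 0.8440 = 1.972 / 0.8440 = 2.337 d.
L(t_c) = L₀ e^(−k_d t_c) = 53.8 × 0.7484 = 40.27 mg/L, and at the critical point k_2 D_c = k_d L, so D_c = (0.124/0.968) × 40.27 = 5.158 mg/L.

t_c ≈ 2.34 d; D_c ≈ 5.16 mg/L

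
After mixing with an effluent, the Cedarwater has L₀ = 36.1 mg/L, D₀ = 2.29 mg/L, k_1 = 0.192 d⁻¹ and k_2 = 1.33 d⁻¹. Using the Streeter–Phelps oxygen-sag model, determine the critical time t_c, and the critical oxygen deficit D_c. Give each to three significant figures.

At the critical point dD/dt = 0, so k_1 L₀ e^(−k_1 t) = k_2 D. Substituting D(t) from the Streeter–Phelps equation and solving for t gives
t_c = ln[(k_2/k_1)(1 − D₀(k_2−k_1)/(k_1 L₀))] / (k_2−k_1).
Here k_2−k_1 = 1.138 d⁻¹ and 1 − D₀(k_2−k_1)/(k_1 L₀) = 1 − 2.29×1.138/(0.192×36.1) = 0.6240, so
t_c = ln(6.927 × 0.6240) / 1.138 = 1.464 / 1.138 = 1.286 d.
D_c = (k_1/k_2) L₀ e^(−k_1 t_c) = (0.192/1.33) × 36.1 × e^(−0.192×1.286) = 0.1444 × 36.1 × 0.7812 = 4.071 mg/L.

t_c ≈ 1.29 d; D_c ≈ 4.07 mg/L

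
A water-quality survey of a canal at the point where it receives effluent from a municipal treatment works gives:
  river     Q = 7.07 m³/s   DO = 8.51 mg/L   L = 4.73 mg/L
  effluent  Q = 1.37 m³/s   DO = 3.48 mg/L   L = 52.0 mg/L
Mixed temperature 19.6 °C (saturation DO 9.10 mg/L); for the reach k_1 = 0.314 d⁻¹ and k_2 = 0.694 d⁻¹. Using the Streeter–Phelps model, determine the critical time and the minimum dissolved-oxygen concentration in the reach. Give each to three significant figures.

Mixed DO = (7.07×8.51 + 1.37×3.48)/(7.07+1.37) = 64.93/8.440 = 7.694 mg/L.
Mixed L₀ = (7.07×4.73 + 1.37×52.0)/(8.440) = 104.7/8.440 = 12.40 mg/L.
Initial deficit D₀ = C_s − DO₀ = 9.10 − 7.694 = 1.406 mg/L.
t_c = (1/0.3800) ln[(0.694/0.314)(1 − 1.406×0.3800/(0.314×12.40))] = 2.632 × ln(1.907) = 1.699 d.
D_c = (0.314/0.694) × 12.40 × e^(−0.314×1.699) = 0.4524 × 12.40 × 0.5866 = 3.292 mg/L.
Minimum DO = 9.10 − 3.292 = 5.808 mg/L.

t_c ≈ 1.70 d; minimum DO ≈ 5.81 mg/L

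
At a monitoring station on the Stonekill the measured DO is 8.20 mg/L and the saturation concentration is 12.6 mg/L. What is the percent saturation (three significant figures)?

65.1 % saturation

% saturation = C/C_s × 100 = 8.20/12.6 × 100 = 65.1 %.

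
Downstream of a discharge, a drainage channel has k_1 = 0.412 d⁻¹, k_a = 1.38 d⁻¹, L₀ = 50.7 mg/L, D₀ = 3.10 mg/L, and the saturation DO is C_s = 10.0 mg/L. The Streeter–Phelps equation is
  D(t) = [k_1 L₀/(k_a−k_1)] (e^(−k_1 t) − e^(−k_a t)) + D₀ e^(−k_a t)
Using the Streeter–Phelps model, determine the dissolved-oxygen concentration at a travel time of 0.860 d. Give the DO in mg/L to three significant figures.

k_1 L₀/(k_a−k_1) = 0.412×50.7/(1.38−0.412) = 20.89/0.9680 = 21.58 mg/L.
e^(−k_1 t) = e^(−0.412×0.8600) = 0.7017; e^(−k_a t) = e^(−1.38×0.8600) = 0.3052.
D = 21.58 × (0.7017 − 0.3052) + 3.10 × 0.3052 = 8.555 + 0.9461 = 9.501 mg/L.
DO = C_s − D = 10.0 − 9.501 = 0.4988 mg/L.

DO ≈ 0.499 mg/L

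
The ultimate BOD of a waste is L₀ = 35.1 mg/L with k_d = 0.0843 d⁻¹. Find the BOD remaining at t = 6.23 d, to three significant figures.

L ≈ 20.8 mg/L

L_t = L₀ e^(−k_d t) = 35.1 × e^(−0.0843×6.23) = 35.1 × 0.5914 = 20.76 mg/L.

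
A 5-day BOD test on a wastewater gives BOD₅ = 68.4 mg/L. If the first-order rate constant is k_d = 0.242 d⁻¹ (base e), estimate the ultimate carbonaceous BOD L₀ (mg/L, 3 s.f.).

L₀ ≈ 97.5 mg/L

BOD₅ = L₀(1 − e^(−5k_d)) ⇒ L₀ = BOD₅ / (1 − e^(−5×0.242))
= 68.4 / (1 − 0.2982) = 68.4 / 0.7018 = 97.46 mg/L.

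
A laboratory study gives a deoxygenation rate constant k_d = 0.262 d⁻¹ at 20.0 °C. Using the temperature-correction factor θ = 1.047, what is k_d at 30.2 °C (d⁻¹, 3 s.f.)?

k_d ≈ 0.419 d⁻¹

k_d(T₂) = k_d(T₁) · θ^(T₂−T₁) = 0.262 × 1.047^(30.2−20.0)
= 0.262 × 1.047^10.2 = 0.262 × 1.598 = 0.4186 d⁻¹.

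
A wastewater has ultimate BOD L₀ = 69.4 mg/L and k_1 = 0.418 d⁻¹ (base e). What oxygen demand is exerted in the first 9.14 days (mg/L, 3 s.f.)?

y_t = L₀(1 − e^(−k_1 t)) = 69.4 × (1 − e^(−0.418×9.14))
= 69.4 × (1 − 0.02192) = 69.4 × 0.9781 = 67.88 mg/L.

y ≈ 67.9 mg/L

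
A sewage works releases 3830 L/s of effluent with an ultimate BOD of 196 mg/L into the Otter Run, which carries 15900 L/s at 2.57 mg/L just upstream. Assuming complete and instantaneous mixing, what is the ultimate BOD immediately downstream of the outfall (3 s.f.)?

40.1 mg/L

Flow-weighted mixing: C = (Q_r C_r + Q_w C_w)/(Q_r + Q_w)
= (15900×2.57 + 3830×196)/(15900 + 3830) = 791500/19730 = 40.12 mg/L.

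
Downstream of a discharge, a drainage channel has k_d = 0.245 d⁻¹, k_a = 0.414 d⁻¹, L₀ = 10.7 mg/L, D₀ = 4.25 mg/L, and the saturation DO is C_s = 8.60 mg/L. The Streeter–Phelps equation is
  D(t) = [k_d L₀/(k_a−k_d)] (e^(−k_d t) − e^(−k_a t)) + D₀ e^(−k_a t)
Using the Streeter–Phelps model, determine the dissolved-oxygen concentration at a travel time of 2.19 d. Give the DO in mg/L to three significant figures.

k_d L₀/(k_a−k_d) = 0.245×10.7/(0.414−0.245) = 2.621/0.1690 = 15.51 mg/L.
e^(−k_d t) = e^(−0.245×2.190) = 0.5848; e^(−k_a t) = e^(−0.414×2.190) = 0.4039.
D = 15.51 × (0.5848 − 0.4039) + 4.25 × 0.4039 = 2.806 + 1.716 = 4.522 mg/L.
DO = C_s − D = 8.60 − 4.522 = 4.078 mg/L.

DO ≈ 4.08 mg/L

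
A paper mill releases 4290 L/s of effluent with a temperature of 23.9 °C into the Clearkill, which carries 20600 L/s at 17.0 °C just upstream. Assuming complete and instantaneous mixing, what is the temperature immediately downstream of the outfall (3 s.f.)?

18.2 °C

Flow-weighted mixing: C = (Q_r C_r + Q_w C_w)/(Q_r + Q_w)
= (20600×17.0 + 4290×23.9)/(20600 + 4290) = 452700/24890 = 18.19 °C.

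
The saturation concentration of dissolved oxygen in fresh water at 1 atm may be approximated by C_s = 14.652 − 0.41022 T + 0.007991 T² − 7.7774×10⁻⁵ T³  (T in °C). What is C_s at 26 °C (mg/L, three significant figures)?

C_s ≈ 8.02 mg/L

C_s = 14.652 − 0.41022×26 + 0.007991×26² − 7.7774×10⁻⁵×26³ = 8.021 mg/L.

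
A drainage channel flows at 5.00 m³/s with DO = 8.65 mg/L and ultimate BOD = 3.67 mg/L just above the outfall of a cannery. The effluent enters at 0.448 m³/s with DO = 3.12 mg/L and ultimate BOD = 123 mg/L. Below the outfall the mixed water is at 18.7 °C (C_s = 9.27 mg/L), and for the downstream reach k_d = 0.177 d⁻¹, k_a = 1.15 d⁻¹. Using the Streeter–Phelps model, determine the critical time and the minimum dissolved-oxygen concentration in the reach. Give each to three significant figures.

t_c ≈ 1.33 d; minimum DO ≈ 7.63 mg/L

Mixed DO = (5.00×8.65 + 0.448×3.12)/(5.00+0.448) = 44.65/5.448 = 8.195 mg/L.
Mixed L₀ = (5.00×3.67 + 0.448×123)/(5.448) = 73.45/5.448 = 13.48 mg/L.
Initial deficit D₀ = C_s − DO₀ = 9.27 − 8.195 = 1.075 mg/L.
t_c = (1/0.9730) ln[(1.15/0.177)(1 − 1.075×0.9730/(0.177×13.48))] = 1.028 × ln(3.650) = 1.331 d.
D_c = (0.177/1.15) × 13.48 × e^(−0.177×1.331) = 0.1539 × 13.48 × 0.7901 = 1.640 mg/L.
Minimum DO = 9.27 − 1.640 = 7.630 mg/L.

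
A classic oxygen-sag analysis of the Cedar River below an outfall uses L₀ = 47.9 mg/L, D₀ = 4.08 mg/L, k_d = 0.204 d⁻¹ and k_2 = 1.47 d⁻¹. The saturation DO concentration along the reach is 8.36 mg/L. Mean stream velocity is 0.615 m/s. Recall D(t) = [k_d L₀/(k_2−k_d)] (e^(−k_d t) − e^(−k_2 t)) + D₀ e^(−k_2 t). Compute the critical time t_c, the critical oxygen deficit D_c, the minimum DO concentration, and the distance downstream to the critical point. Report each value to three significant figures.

t_c = [1/(k_2−k_d)] ln[(k_2/k_d)(1 − D₀(k_2−k_d)/(k_d L₀))]
= [1/(1.47−0.204)] ln[(1.47/0.204)(1 − 4.08×1.266/(0.204×47.9))]
= (1/1.266) ln[7.206 × 0.4714] = 0.7899 × ln(3.397) = 0.7899 × 1.223 = 0.9659 d.
L(t_c) = L₀ e^(−k_d t_c) = 47.9 × 0.8212 = 39.33 mg/L, and at the critical point k_2 D_c = k_d L, so D_c = (0.204/1.47) × 39.33 = 5.458 mg/L.
Minimum DO = C_s − D_c = 8.36 − 5.458 = 2.902 mg/L.
x_c = v t_c = 0.615 m/s × 0.9659 d × 86400 s/d = 51320 m ≈ 51.3 km.

t_c ≈ 0.966 d; D_c ≈ 5.46 mg/L; min DO ≈ 2.90 mg/L; x_c ≈ 51.3 km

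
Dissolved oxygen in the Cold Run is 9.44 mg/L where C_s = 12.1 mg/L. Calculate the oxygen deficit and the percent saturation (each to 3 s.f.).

D ≈ 2.66 mg/L; 78.0 % saturation

D = C_s − C = 12.1 − 9.44 = 2.66 mg/L.
% saturation = 9.44/12.1 × 100 = 78.0 %.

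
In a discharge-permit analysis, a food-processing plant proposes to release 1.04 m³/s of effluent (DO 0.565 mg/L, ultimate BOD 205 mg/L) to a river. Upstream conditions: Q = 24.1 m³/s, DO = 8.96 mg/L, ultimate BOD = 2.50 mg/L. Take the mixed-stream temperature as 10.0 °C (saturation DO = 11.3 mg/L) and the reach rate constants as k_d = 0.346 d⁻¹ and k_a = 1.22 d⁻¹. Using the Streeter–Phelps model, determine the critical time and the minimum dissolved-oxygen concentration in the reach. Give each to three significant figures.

t_c ≈ 0.322 d; minimum DO ≈ 8.54 mg/L

Mixed DO = (24.1×8.96 + 1.04×0.565)/(24.1+1.04) = 216.5/25.14 = 8.613 mg/L.
Mixed L₀ = (24.1×2.50 + 1.04×205)/(25.14) = 273.5/25.14 = 10.88 mg/L.
Initial deficit D₀ = C_s − DO₀ = 11.3 − 8.613 = 2.687 mg/L.
t_c = (1/0.8740) ln[(1.22/0.346)(1 − 2.687×0.8740/(0.346×10.88))] = 1.144 × ln(1.326) = 0.3224 d.
D_c = (0.346/1.22) × 10.88 × e^(−0.346×0.3224) = 0.2836 × 10.88 × 0.8944 = 2.759 mg/L.
Minimum DO = 11.3 − 2.759 = 8.541 mg/L.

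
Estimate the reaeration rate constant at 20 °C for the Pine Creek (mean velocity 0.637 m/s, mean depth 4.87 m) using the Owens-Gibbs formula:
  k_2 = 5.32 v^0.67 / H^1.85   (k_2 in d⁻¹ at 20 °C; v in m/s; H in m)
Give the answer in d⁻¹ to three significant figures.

k_2 ≈ 0.210 d⁻¹

k_2 = 5.32 × 0.637^0.67 / 4.87^1.85 = 5.32 × 0.7392 / 18.70 = 0.2103 d⁻¹.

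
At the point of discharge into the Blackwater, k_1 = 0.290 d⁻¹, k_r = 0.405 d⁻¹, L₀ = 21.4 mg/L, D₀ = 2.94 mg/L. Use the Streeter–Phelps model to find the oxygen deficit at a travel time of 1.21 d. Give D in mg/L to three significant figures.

D ≈ 6.74 mg/L

k_1 L₀/(k_r−k_1) = 0.290×21.4/(0.405−0.290) = 6.206/0.1150 = 53.97 mg/L.
e^(−k_1 t) = e^(−0.290×1.210) = 0.7041; e^(−k_r t) = e^(−0.405×1.210) = 0.6126.
D = 53.97 × (0.7041 − 0.6126) + 2.94 × 0.6126 = 4.936 + 1.801 = 6.737 mg/L.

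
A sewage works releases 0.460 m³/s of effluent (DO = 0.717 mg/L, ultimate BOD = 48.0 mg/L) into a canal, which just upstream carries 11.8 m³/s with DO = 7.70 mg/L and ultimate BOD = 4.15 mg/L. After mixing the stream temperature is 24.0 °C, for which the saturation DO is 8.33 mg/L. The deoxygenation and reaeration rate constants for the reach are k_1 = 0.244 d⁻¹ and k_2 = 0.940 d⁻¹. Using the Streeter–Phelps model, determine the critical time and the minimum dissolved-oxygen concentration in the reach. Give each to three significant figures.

t_c ≈ 1.11 d; minimum DO ≈ 7.18 mg/L

Mixed DO = (11.8×7.70 + 0.460×0.717)/(11.8+0.460) = 91.19/12.26 = 7.438 mg/L.
Mixed L₀ = (11.8×4.15 + 0.460×48.0)/(12.26) = 71.05/12.26 = 5.795 mg/L.
Initial deficit D₀ = C_s − DO₀ = 8.33 − 7.438 = 0.8920 mg/L.
t_c = (1/0.6960) ln[(0.940/0.244)(1 − 0.8920×0.6960/(0.244×5.795))] = 1.437 × ln(2.161) = 1.107 d.
D_c = (0.244/0.940) × 5.795 × e^(−0.244×1.107) = 0.2596 × 5.795 × 0.7633 = 1.148 mg/L.
Minimum DO = 8.33 − 1.148 = 7.182 mg/L.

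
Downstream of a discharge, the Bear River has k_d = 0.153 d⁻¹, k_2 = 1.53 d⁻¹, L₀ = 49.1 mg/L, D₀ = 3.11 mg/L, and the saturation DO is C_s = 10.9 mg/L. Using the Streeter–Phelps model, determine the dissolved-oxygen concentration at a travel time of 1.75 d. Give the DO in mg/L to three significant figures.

DO ≈ 6.89 mg/L

k_d L₀/(k_2−k_d) = 0.153×49.1/(1.53−0.153) = 7.512/1.377 = 5.456 mg/L.
e^(−k_d t) = e^(−0.153×1.750) = 0.7651; e^(−k_2 t) = e^(−1.53×1.750) = 0.06873.
D = 5.456 × (0.7651 − 0.06873) + 3.11 × 0.06873 = 3.799 + 0.2138 = 4.013 mg/L.
DO = C_s − D = 10.9 − 4.013 = 6.887 mg/L.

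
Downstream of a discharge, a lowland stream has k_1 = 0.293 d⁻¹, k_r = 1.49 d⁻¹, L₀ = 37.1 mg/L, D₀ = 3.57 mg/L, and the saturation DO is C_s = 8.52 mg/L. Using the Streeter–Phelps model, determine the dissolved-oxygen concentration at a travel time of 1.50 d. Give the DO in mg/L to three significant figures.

DO ≈ 3.26 mg/L

k_1 L₀/(k_r−k_1) = 0.293×37.1/(1.49−0.293) = 10.87/1.197 = 9.081 mg/L.
e^(−k_1 t) = e^(−0.293×1.500) = 0.6444; e^(−k_r t) = e^(−1.49×1.500) = 0.1070.
D = 9.081 × (0.6444 − 0.1070) + 3.57 × 0.1070 = 4.880 + 0.3820 = 5.262 mg/L.
DO = C_s − D = 8.52 − 5.262 = 3.258 mg/L.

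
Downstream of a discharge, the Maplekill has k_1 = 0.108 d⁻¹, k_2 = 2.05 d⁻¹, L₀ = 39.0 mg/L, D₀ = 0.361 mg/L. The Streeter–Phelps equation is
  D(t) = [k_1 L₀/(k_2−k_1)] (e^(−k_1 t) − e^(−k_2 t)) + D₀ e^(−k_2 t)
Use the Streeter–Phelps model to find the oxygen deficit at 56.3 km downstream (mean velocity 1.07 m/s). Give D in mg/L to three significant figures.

D ≈ 1.51 mg/L

Travel time t = x/v = 56.3 km / (1.07 m/s) = 56300 m / 1.07 m/s = 52620 s = 0.6090 d.
k_1 L₀/(k_2−k_1) = 0.108×39.0/(2.05−0.108) = 4.212/1.942 = 2.169 mg/L.
e^(−k_1 t) = e^(−0.108×0.6090) = 0.9363; e^(−k_2 t) = e^(−2.05×0.6090) = 0.2870.
D = 2.169 × (0.9363 − 0.2870) + 0.361 × 0.2870 = 1.408 + 0.1036 = 1.512 mg/L.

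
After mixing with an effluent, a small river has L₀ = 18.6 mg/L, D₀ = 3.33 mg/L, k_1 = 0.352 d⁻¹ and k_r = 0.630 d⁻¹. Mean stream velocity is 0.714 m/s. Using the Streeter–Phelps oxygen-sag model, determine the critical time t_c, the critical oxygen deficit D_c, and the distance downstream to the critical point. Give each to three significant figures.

t_c ≈ 1.55 d; D_c ≈ 6.03 mg/L; x_c ≈ 95.3 km

At the critical point dD/dt = 0, so k_1 L₀ e^(−k_1 t) = k_r D. Substituting D(t) from the Streeter–Phelps equation and solving for t gives
t_c = ln[(k_r/k_1)(1 − D₀(k_r−k_1)/(k_1 L₀))] / (k_r−k_1).
Here k_r−k_1 = 0.2780 d⁻¹ and 1 − D₀(k_r−k_1)/(k_1 L₀) = 1 − 3.33×0.2780/(0.352×18.6) = 0.8586, so
t_c = ln(1.790 × 0.8586) / 0.2780 = 0.4296 / 0.2780 = 1.545 d.
D_c = (k_1/k_r) L₀ e^(−k_1 t_c) = (0.352/0.630) × 18.6 × e^(−0.352×1.545) = 0.5587 × 18.6 × 0.5804 = 6.032 mg/L.
x_c = v t_c = 0.714 m/s × 1.545 d × 86400 s/d = 95340 m ≈ 95.3 km.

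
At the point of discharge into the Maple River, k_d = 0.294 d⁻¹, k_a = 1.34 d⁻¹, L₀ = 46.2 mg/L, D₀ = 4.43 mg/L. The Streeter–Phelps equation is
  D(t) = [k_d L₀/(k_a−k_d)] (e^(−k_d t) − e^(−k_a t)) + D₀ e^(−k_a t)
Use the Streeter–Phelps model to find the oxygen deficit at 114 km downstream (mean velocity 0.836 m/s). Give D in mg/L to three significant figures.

Travel time t = x/v = 114 km / (0.836 m/s) = 114000 m / 0.836 m/s = 136400 s = 1.578 d.
k_d L₀/(k_a−k_d) = 0.294×46.2/(1.34−0.294) = 13.58/1.046 = 12.99 mg/L.
e^(−k_d t) = e^(−0.294×1.578) = 0.6288; e^(−k_a t) = e^(−1.34×1.578) = 0.1206.
D = 12.99 × (0.6288 − 0.1206) + 4.43 × 0.1206 = 6.598 + 0.5345 = 7.132 mg/L.

D ≈ 7.13 mg/L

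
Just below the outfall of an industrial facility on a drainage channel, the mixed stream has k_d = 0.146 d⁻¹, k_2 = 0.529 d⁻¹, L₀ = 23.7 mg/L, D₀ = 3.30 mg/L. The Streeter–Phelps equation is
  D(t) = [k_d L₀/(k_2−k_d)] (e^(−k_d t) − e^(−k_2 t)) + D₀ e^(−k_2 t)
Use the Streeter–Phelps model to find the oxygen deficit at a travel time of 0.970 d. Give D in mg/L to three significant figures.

k_d L₀/(k_2−k_d) = 0.146×23.7/(0.529−0.146) = 3.460/0.3830 = 9.034 mg/L.
e^(−k_d t) = e^(−0.146×0.9700) = 0.8680; e^(−k_2 t) = e^(−0.529×0.9700) = 0.5986.
D = 9.034 × (0.8680 − 0.5986) + 3.30 × 0.5986 = 2.433 + 1.975 = 4.409 mg/L.

D ≈ 4.41 mg/L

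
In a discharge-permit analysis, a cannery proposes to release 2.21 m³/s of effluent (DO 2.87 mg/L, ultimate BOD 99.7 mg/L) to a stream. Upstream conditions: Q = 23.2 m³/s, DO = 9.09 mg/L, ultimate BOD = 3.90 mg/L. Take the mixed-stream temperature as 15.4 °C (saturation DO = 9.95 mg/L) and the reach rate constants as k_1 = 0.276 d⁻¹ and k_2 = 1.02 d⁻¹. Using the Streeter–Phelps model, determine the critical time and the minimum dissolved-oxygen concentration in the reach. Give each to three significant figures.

t_c ≈ 1.26 d; minimum DO ≈ 7.61 mg/L

Mixed DO = (23.2×9.09 + 2.21×2.87)/(23.2+2.21) = 217.2/25.41 = 8.549 mg/L.
Mixed L₀ = (23.2×3.90 + 2.21×99.7)/(25.41) = 310.8/25.41 = 12.23 mg/L.
Initial deficit D₀ = C_s − DO₀ = 9.95 − 8.549 = 1.401 mg/L.
t_c = (1/0.7440) ln[(1.02/0.276)(1 − 1.401×0.7440/(0.276×12.23))] = 1.344 × ln(2.555) = 1.261 d.
D_c = (0.276/1.02) × 12.23 × e^(−0.276×1.261) = 0.2706 × 12.23 × 0.7061 = 2.337 mg/L.
Minimum DO = 9.95 − 2.337 = 7.613 mg/L.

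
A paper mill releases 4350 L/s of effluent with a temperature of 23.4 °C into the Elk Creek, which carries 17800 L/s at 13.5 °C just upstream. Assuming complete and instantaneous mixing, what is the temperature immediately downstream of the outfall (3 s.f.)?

15.4 °C

Flow-weighted mixing: C = (Q_r C_r + Q_w C_w)/(Q_r + Q_w)
= (17800×13.5 + 4350×23.4)/(17800 + 4350) = 342100/22150 = 15.44 °C.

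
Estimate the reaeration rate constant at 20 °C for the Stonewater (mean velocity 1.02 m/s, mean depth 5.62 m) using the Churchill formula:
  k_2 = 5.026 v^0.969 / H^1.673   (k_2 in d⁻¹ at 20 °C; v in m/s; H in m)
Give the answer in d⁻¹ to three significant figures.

k_2 ≈ 0.285 d⁻¹

k_2 = 5.026 × 1.02^0.969 / 5.62^1.673 = 5.026 × 1.019 / 17.96 = 0.2853 d⁻¹.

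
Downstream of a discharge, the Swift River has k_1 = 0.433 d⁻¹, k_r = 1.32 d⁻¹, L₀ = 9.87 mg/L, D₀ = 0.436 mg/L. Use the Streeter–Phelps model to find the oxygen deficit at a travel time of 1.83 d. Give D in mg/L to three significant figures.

D ≈ 1.79 mg/L

k_1 L₀/(k_r−k_1) = 0.433×9.87/(1.32−0.433) = 4.274/0.8870 = 4.818 mg/L.
e^(−k_1 t) = e^(−0.433×1.830) = 0.4528; e^(−k_r t) = e^(−1.32×1.830) = 0.08931.
D = 4.818 × (0.4528 − 0.08931) + 0.436 × 0.08931 = 1.751 + 0.03894 = 1.790 mg/L.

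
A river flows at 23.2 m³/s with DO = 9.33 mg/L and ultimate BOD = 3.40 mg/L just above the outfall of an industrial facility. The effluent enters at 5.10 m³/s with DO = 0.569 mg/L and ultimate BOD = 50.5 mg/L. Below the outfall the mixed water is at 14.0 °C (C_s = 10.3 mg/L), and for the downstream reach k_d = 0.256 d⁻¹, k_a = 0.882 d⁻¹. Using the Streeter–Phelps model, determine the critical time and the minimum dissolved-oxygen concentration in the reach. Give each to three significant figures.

Mixed DO = (23.2×9.33 + 5.10×0.569)/(23.2+5.10) = 219.4/28.30 = 7.751 mg/L.
Mixed L₀ = (23.2×3.40 + 5.10×50.5)/(28.30) = 336.4/28.30 = 11.89 mg/L.
Initial deficit D₀ = C_s − DO₀ = 10.3 − 7.751 = 2.549 mg/L.
t_c = (1/0.6260) ln[(0.882/0.256)(1 − 2.549×0.6260/(0.256×11.89))] = 1.597 × ln(1.639) = 0.7893 d.
D_c = (0.256/0.882) × 11.89 × e^(−0.256×0.7893) = 0.2902 × 11.89 × 0.8171 = 2.819 mg/L.
Minimum DO = 10.3 − 2.819 = 7.481 mg/L.

t_c ≈ 0.789 d; minimum DO ≈ 7.48 mg/L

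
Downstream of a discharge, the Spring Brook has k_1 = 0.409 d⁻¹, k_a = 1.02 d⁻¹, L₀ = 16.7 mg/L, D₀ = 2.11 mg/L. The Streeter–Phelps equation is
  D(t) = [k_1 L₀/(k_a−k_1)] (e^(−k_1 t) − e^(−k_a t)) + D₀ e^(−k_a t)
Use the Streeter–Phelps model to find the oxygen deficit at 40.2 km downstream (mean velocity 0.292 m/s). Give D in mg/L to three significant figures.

D ≈ 4.04 mg/L

Travel time t = x/v = 40.2 km / (0.292 m/s) = 40200 m / 0.292 m/s = 137700 s = 1.593 d.
k_1 L₀/(k_a−k_1) = 0.409×16.7/(1.02−0.409) = 6.830/0.6110 = 11.18 mg/L.
e^(−k_1 t) = e^(−0.409×1.593) = 0.5212; e^(−k_a t) = e^(−1.02×1.593) = 0.1969.
D = 11.18 × (0.5212 − 0.1969) + 2.11 × 0.1969 = 3.625 + 0.4154 = 4.041 mg/L.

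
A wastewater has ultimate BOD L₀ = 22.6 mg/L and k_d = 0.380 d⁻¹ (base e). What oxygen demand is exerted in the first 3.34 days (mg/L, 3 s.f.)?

y ≈ 16.2 mg/L

y_t = L₀(1 − e^(−k_d t)) = 22.6 × (1 − e^(−0.380×3.34))
= 22.6 × (1 − 0.2811) = 22.6 × 0.7189 = 16.25 mg/L.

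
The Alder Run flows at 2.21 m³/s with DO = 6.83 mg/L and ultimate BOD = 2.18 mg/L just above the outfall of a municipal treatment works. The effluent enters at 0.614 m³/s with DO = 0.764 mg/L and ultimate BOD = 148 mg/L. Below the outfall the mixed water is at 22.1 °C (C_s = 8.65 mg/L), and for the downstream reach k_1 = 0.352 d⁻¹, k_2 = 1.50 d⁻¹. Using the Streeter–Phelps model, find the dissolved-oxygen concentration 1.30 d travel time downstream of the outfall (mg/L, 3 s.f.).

DO ≈ 3.11 mg/L

Mixed DO = (2.21×6.83 + 0.614×0.764)/(2.21+0.614) = 15.56/2.824 = 5.511 mg/L.
Mixed L₀ = (2.21×2.18 + 0.614×148)/(2.824) = 95.69/2.824 = 33.88 mg/L.
Initial deficit D₀ = C_s − DO₀ = 8.65 − 5.511 = 3.139 mg/L.
D(1.30) = [0.352×33.88/(1.50−0.352)](e^(−0.352×1.30) − e^(−1.50×1.30)) + 3.139 e^(−1.50×1.30)
= 10.39 × (0.6328 − 0.1423) + 3.139 × 0.1423 = 5.543 mg/L.
DO = 8.65 − 5.543 = 3.107 mg/L.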